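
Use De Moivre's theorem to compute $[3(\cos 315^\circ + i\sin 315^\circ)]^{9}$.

By De Moivre: z^n = r^n(cos(nθ) + i sin(nθ))
= 3^9(cos(9*315°) + i sin(9*315°))
= 19683(cos 315° + i sin 315°)
= 19683*sqrt(2)/2 - (19683*sqrt(2)/2)i


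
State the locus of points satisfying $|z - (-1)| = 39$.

|z - z0| = r describes a circle centered at z0 with radius r
Here z0 = -1 and r = 39
Locus: Circle centered at (-1, 0) with radius 39


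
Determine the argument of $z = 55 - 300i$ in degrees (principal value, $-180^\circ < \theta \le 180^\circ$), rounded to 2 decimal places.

θ = arctan(b/a) = arctan(-300/55) (quadrant-adjusted) = -79.61°


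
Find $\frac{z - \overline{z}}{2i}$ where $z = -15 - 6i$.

z - conjugate(z) = 2bi
(z - conjugate(z))/(2i) = 2bi/(2i) = b = -6


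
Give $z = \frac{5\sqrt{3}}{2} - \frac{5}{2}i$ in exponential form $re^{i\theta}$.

r = |z| = sqrt((5*sqrt(3)/2)^2 + (-5/2)^2) = sqrt(75/4 + 25/4) = sqrt(25) = 5
θ = arctan(b/a) = arctan(-2.5/4.3301) (quadrant-adjusted) = -30° = -π/6
z = 5e^(-i*π/6)


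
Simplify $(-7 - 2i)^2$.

(a + bi)^2 = a^2 - b^2 + 2abi
= (-7)^2 - (-2)^2 + 2*(-7)*(-2)i
= 45 + 28i


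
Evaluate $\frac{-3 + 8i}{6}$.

Divisor is real, so divide each part by 6:
= -1/2 + (4/3)i


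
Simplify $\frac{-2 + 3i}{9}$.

Divisor is real, so divide each part by 9:
= -2/9 + (1/3)i


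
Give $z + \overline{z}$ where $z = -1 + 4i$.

z + conjugate(z) = (a + bi) + (a - bi) = 2a
= 2 * (-1) = -2


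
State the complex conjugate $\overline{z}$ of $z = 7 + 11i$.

If z = a + bi, then conjugate(z) = a - bi
conjugate(7 + 11i) = 7 - 11i


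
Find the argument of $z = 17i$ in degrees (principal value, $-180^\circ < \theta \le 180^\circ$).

a = 0 and b > 0, so z lies on the positive imaginary axis: θ = 90°


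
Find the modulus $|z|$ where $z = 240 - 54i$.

|z| = sqrt(a^2 + b^2) = sqrt(240^2 + (-54)^2) = sqrt(60516) = 246


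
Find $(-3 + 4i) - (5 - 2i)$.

(-3 - 5) + (4 - (-2))i = -8 + 6i


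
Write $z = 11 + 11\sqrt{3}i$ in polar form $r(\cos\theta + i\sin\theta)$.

r = |z| = sqrt(a^2 + b^2) = sqrt((11)^2 + (11*sqrt(3))^2) = sqrt(121 + 363) = sqrt(484) = 22
θ = arctan(b/a) = arctan(19.0526/11) (quadrant-adjusted) = 60°
z = 22(cos 60° + i sin 60°)


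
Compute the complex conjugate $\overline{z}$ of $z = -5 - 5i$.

If z = a + bi, then conjugate(z) = a - bi
conjugate(-5 - 5i) = -5 + 5i


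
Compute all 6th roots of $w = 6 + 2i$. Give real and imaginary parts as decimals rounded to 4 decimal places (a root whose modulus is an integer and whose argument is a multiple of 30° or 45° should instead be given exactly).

|w| = sqrt(40) ≈ 6.324555, arg(w) ≈ 18.434949°
Root modulus = sqrt(40)^(1/6) ≈ 1.359894
Root arguments: θ_k = (arg(w) + 360°k)/6 for k = 0, 1, ..., 5
Compute each root as (root modulus)(cos θ_k + i sin θ_k) using full-precision intermediates, then round to 4 decimal places.
Roots: 1.3579 + 0.0729i, 0.6158 + 1.2125i, -0.7421 + 1.1396i, -1.3579 - 0.0729i, -0.6158 - 1.2125i, 0.7421 - 1.1396i


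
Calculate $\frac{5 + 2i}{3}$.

Divisor is real, so divide each part by 3:
= 5/3 + (2/3)i


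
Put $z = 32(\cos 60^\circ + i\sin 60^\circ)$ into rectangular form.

a = r cos θ = 32 * 1/2 = 16
b = r sin θ = 32 * sqrt(3)/2 = 16*sqrt(3)
z = 16 + 16*sqrt(3)i


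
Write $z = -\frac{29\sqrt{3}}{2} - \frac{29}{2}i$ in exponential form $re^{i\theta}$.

r = |z| = sqrt((-29*sqrt(3)/2)^2 + (-29/2)^2) = sqrt(2523/4 + 841/4) = sqrt(841) = 29
θ = arctan(b/a) = arctan(-14.5/-25.1147) (quadrant-adjusted) = -150° = -5π/6
z = 29e^(-i*5π/6)


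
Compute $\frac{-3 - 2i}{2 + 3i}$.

Multiply numerator and denominator by conjugate (2 - 3i):
= (-3 - 2i)(2 - 3i) / (2^2 + 3^2)
= (-12 + 5i) / 13
= -12/13 + (5/13)i


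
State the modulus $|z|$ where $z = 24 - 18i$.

|z| = sqrt(a^2 + b^2) = sqrt(24^2 + (-18)^2) = sqrt(900) = 30


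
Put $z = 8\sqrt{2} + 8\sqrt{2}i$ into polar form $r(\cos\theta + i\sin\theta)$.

r = |z| = sqrt(a^2 + b^2) = sqrt((8*sqrt(2))^2 + (8*sqrt(2))^2) = sqrt(128 + 128) = sqrt(256) = 16
θ = arctan(b/a) = arctan(11.3137/11.3137) (quadrant-adjusted) = 45°
z = 16(cos 45° + i sin 45°)


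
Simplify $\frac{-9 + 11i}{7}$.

Divisor is real, so divide each part by 7:
= -9/7 + (11/7)i


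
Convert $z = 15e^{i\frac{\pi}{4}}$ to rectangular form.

a = r cos θ = 15 * sqrt(2)/2 = 15*sqrt(2)/2
b = r sin θ = 15 * sqrt(2)/2 = 15*sqrt(2)/2
z = 15*sqrt(2)/2 + (15*sqrt(2)/2)i


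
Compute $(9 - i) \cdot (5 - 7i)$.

(a1*a2 - b1*b2) + (a1*b2 + b1*a2)i
= (45 - 7) + (-63 + (-5))i
= 38 - 68i


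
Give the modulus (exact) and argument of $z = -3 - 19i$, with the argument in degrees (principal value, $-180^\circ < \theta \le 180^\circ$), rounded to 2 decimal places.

|z| = sqrt((-3)^2 + (-19)^2) = sqrt(370)
arg(z) = arctan(b/a) = arctan(-19/-3) (quadrant-adjusted) = -98.97°


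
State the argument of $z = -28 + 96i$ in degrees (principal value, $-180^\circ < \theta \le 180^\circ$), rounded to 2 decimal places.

θ = arctan(b/a) = arctan(96/-28) (quadrant-adjusted) = 106.26°


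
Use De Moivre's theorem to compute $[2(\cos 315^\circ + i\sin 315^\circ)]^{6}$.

By De Moivre: z^n = r^n(cos(nθ) + i sin(nθ))
= 2^6(cos(6*315°) + i sin(6*315°))
= 64(cos 90° + i sin 90°)
= 64i


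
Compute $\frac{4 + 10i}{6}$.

Divisor is real, so divide each part by 6:
= 2/3 + (5/3)i


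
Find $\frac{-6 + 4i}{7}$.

Divisor is real, so divide each part by 7:
= -6/7 + (4/7)i


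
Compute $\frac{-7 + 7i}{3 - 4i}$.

Multiply numerator and denominator by conjugate (3 + 4i):
= (-7 + 7i)(3 + 4i) / (3^2 + (-4)^2)
= (-49 - 7i) / 25
= -49/25 - (7/25)i


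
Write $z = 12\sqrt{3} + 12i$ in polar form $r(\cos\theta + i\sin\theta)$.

r = |z| = sqrt(a^2 + b^2) = sqrt((12*sqrt(3))^2 + (12)^2) = sqrt(432 + 144) = sqrt(576) = 24
θ = arctan(b/a) = arctan(12/20.7846) (quadrant-adjusted) = 30°
z = 24(cos 30° + i sin 30°)


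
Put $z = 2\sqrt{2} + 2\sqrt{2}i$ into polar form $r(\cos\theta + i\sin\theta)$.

r = |z| = sqrt(a^2 + b^2) = sqrt((2*sqrt(2))^2 + (2*sqrt(2))^2) = sqrt(8 + 8) = sqrt(16) = 4
θ = arctan(b/a) = arctan(2.8284/2.8284) (quadrant-adjusted) = 45°
z = 4(cos 45° + i sin 45°)


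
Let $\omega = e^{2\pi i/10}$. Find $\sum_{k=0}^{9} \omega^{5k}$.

Let ζ = ω^5 = e^(2πi·5/10). Since 10 ∤ 5, ζ ≠ 1.
Sum = Σ_{k=0}^{9} ζ^k = (ζ^10 - 1)/(ζ - 1) = (ω^{5·10} - 1)/(ζ - 1) = (1 - 1)/(ζ - 1) = 0


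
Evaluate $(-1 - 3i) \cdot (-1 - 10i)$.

(a1*a2 - b1*b2) + (a1*b2 + b1*a2)i
= (1 - 30) + (10 + 3)i
= -29 + 13i


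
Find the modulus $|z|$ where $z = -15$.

|z| = sqrt(a^2 + b^2) = sqrt((-15)^2 + 0^2) = sqrt(225) = 15


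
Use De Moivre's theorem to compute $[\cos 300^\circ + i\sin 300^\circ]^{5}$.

By De Moivre: z^n = r^n(cos(nθ) + i sin(nθ))
= 1^5(cos(5*300°) + i sin(5*300°))
= 1(cos 60° + i sin 60°)
= 1/2 + (sqrt(3)/2)i


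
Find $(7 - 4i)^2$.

(a + bi)^2 = a^2 - b^2 + 2abi
= 7^2 - (-4)^2 + 2*7*(-4)i
= 33 - 56i


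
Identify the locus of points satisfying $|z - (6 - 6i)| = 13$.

|z - z0| = r describes a circle centered at z0 with radius r
Here z0 = 6 - 6i and r = 13
Locus: Circle centered at (6, -6) with radius 13


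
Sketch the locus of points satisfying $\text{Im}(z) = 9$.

Im(z) = y where z = x + yi; the equation y = 9 is satisfied by all points with that y-coordinate
Locus: Horizontal line y = 9


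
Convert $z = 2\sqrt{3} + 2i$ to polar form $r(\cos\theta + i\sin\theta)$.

r = |z| = sqrt(a^2 + b^2) = sqrt((2*sqrt(3))^2 + (2)^2) = sqrt(12 + 4) = sqrt(16) = 4
θ = arctan(b/a) = arctan(2/3.4641) (quadrant-adjusted) = 30°
z = 4(cos 30° + i sin 30°)


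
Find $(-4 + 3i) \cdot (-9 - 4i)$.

(a1*a2 - b1*b2) + (a1*b2 + b1*a2)i
= (36 - (-12)) + (16 + (-27))i
= 48 - 11i


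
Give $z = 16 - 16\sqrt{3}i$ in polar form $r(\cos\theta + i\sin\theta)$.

r = |z| = sqrt(a^2 + b^2) = sqrt((16)^2 + (-16*sqrt(3))^2) = sqrt(256 + 768) = sqrt(1024) = 32
θ = arctan(b/a) = arctan(-27.7128/16) (quadrant-adjusted) = 300°
z = 32(cos 300° + i sin 300°)


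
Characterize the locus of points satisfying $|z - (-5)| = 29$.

|z - z0| = r describes a circle centered at z0 with radius r
Here z0 = -5 and r = 29
Locus: Circle centered at (-5, 0) with radius 29


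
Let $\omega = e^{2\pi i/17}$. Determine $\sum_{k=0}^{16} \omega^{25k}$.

Let ζ = ω^25 = e^(2πi·25/17). Since 17 ∤ 25, ζ ≠ 1.
Sum = Σ_{k=0}^{16} ζ^k = (ζ^17 - 1)/(ζ - 1) = (ω^{25·17} - 1)/(ζ - 1) = (1 - 1)/(ζ - 1) = 0


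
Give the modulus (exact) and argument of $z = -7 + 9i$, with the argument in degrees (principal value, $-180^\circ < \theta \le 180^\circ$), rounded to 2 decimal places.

|z| = sqrt((-7)^2 + 9^2) = sqrt(130)
arg(z) = arctan(b/a) = arctan(9/-7) (quadrant-adjusted) = 127.87°


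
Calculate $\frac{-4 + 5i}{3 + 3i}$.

Multiply numerator and denominator by conjugate (3 - 3i):
= (-4 + 5i)(3 - 3i) / (3^2 + 3^2)
= (3 + 27i) / 18
Divide through by 3: (1 + 9i) / 6
= 1/6 + (3/2)i


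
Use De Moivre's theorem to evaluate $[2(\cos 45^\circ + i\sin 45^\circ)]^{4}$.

By De Moivre: z^n = r^n(cos(nθ) + i sin(nθ))
= 2^4(cos(4*45°) + i sin(4*45°))
= 16(cos 180° + i sin 180°)
= -16


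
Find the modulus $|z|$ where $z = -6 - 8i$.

|z| = sqrt(a^2 + b^2) = sqrt((-6)^2 + (-8)^2) = sqrt(100) = 10


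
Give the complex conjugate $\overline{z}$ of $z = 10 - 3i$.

If z = a + bi, then conjugate(z) = a - bi
conjugate(10 - 3i) = 10 + 3i


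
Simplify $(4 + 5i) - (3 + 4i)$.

(4 - 3) + (5 - 4)i = 1 + i


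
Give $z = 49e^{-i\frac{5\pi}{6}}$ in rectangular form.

a = r cos θ = 49 * -sqrt(3)/2 = -49*sqrt(3)/2
b = r sin θ = 49 * -1/2 = -49/2
z = -49*sqrt(3)/2 - (49/2)i


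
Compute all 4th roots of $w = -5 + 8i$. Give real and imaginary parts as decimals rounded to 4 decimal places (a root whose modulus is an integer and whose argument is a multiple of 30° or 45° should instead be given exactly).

|w| = sqrt(89) ≈ 9.433981, arg(w) ≈ 122.005383°
Root modulus = sqrt(89)^(1/4) ≈ 1.752563
Root arguments: θ_k = (arg(w) + 360°k)/4 for k = 0, 1, ..., 3
Compute each root as (root modulus)(cos θ_k + i sin θ_k) using full-precision intermediates, then round to 4 decimal places.
Roots: 1.5100 + 0.8895i, -0.8895 + 1.5100i, -1.5100 - 0.8895i, 0.8895 - 1.5100i


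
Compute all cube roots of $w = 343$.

|w| = 343, arg(w) = 0°
Root modulus = 343^(1/3) = 7
Root arguments: θ_k = (0° + 360°k)/3 for k = 0, 1, ..., 2
Roots: 7, -7/2 + (7*sqrt(3)/2)i, -7/2 - (7*sqrt(3)/2)i


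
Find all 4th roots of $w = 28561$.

|w| = 28561, arg(w) = 0°
Root modulus = 28561^(1/4) = 13
Root arguments: θ_k = (0° + 360°k)/4 for k = 0, 1, ..., 3
Roots: 13, 13i, -13, -13i


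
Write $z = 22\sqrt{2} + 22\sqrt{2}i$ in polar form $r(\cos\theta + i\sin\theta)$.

r = |z| = sqrt(a^2 + b^2) = sqrt((22*sqrt(2))^2 + (22*sqrt(2))^2) = sqrt(968 + 968) = sqrt(1936) = 44
θ = arctan(b/a) = arctan(31.1127/31.1127) (quadrant-adjusted) = 45°
z = 44(cos 45° + i sin 45°)


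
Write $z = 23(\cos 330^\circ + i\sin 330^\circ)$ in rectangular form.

a = r cos θ = 23 * sqrt(3)/2 = 23*sqrt(3)/2
b = r sin θ = 23 * -1/2 = -23/2
z = 23*sqrt(3)/2 - (23/2)i


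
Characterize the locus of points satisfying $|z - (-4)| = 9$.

|z - z0| = r describes a circle centered at z0 with radius r
Here z0 = -4 and r = 9
Locus: Circle centered at (-4, 0) with radius 9


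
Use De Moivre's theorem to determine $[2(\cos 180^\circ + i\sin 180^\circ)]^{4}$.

By De Moivre: z^n = r^n(cos(nθ) + i sin(nθ))
= 2^4(cos(4*180°) + i sin(4*180°))
= 16(cos 0° + i sin 0°)
= 16


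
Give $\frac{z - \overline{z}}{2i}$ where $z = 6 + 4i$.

z - conjugate(z) = 2bi
(z - conjugate(z))/(2i) = 2bi/(2i) = b = 4


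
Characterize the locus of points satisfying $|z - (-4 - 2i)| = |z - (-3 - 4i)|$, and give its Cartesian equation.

|z - z1| = |z - z2| means z is equidistant from z1 and z2,
i.e. the perpendicular bisector of the segment from (-4, -2) to (-3, -4) (midpoint (-7/2, -3)).
With z = x + yi, square both sides:
(x - (-4))^2 + (y - (-2))^2 = (x - (-3))^2 + (y - (-4))^2
The x^2 and y^2 terms cancel: 2x + (-4)y = 25 - 20 = 5
Simplify: 2x - 4y = 5
Locus: Perpendicular bisector of the segment from (-4, -2) to (-3, -4): the line 2x - 4y = 5


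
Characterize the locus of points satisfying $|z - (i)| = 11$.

|z - z0| = r describes a circle centered at z0 with radius r
Here z0 = i and r = 11
Locus: Circle centered at (0, 1) with radius 11


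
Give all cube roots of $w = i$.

|w| = 1, arg(w) = 90°
Root modulus = 1^(1/3) = 1
Root arguments: θ_k = (90° + 360°k)/3 for k = 0, 1, ..., 2
Roots: sqrt(3)/2 + (1/2)i, -sqrt(3)/2 + (1/2)i, -i


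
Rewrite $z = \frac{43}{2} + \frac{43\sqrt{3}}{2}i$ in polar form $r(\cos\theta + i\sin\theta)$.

r = |z| = sqrt(a^2 + b^2) = sqrt((43/2)^2 + (43*sqrt(3)/2)^2) = sqrt(1849/4 + 5547/4) = sqrt(1849) = 43
θ = arctan(b/a) = arctan(37.2391/21.5) (quadrant-adjusted) = 60°
z = 43(cos 60° + i sin 60°)


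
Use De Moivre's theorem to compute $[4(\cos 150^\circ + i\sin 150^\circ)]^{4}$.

By De Moivre: z^n = r^n(cos(nθ) + i sin(nθ))
= 4^4(cos(4*150°) + i sin(4*150°))
= 256(cos 240° + i sin 240°)
= -128 - 128*sqrt(3)i


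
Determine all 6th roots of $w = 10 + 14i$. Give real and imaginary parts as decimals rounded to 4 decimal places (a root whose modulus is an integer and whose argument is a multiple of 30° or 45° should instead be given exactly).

|w| = sqrt(296) ≈ 17.204651, arg(w) ≈ 54.462322°
Root modulus = sqrt(296)^(1/6) ≈ 1.606723
Root arguments: θ_k = (arg(w) + 360°k)/6 for k = 0, 1, ..., 5
Compute each root as (root modulus)(cos θ_k + i sin θ_k) using full-precision intermediates, then round to 4 decimal places.
Roots: 1.5866 + 0.2535i, 0.5738 + 1.5008i, -1.0128 + 1.2473i, -1.5866 - 0.2535i, -0.5738 - 1.5008i, 1.0128 - 1.2473i


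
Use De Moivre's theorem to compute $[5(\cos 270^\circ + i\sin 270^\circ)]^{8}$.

By De Moivre: z^n = r^n(cos(nθ) + i sin(nθ))
= 5^8(cos(8*270°) + i sin(8*270°))
= 390625(cos 0° + i sin 0°)
= 390625


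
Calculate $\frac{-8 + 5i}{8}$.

Divisor is real, so divide each part by 8:
= -1 + (5/8)i


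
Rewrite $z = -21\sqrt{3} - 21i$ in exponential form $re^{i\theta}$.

r = |z| = sqrt((-21*sqrt(3))^2 + (-21)^2) = sqrt(1323 + 441) = sqrt(1764) = 42
θ = arctan(b/a) = arctan(-21/-36.3731) (quadrant-adjusted) = -150° = -5π/6
z = 42e^(-i*5π/6)


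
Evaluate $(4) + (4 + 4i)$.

(4 + 4) + (0 + 4)i = 8 + 4i


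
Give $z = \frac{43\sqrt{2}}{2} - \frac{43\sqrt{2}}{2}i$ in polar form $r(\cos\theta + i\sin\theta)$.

r = |z| = sqrt(a^2 + b^2) = sqrt((43*sqrt(2)/2)^2 + (-43*sqrt(2)/2)^2) = sqrt(1849/2 + 1849/2) = sqrt(1849) = 43
θ = arctan(b/a) = arctan(-30.4056/30.4056) (quadrant-adjusted) = 315°
z = 43(cos 315° + i sin 315°)


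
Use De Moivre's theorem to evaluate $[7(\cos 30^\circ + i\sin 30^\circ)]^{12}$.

By De Moivre: z^n = r^n(cos(nθ) + i sin(nθ))
= 7^12(cos(12*30°) + i sin(12*30°))
= 13841287201(cos 0° + i sin 0°)
= 13841287201


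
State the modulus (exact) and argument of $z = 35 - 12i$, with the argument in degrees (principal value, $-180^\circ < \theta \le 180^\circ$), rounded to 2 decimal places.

|z| = sqrt(35^2 + (-12)^2) = 37
arg(z) = arctan(b/a) = arctan(-12/35) (quadrant-adjusted) = -18.92°


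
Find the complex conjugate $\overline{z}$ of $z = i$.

If z = a + bi, then conjugate(z) = a - bi
conjugate(i) = -i


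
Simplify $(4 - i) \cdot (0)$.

(a1*a2 - b1*b2) + (a1*b2 + b1*a2)i
= (0 - 0) + (0 + 0)i
= 0


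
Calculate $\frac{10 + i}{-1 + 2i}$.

Multiply numerator and denominator by conjugate (-1 - 2i):
= (10 + i)(-1 - 2i) / ((-1)^2 + 2^2)
= (-8 - 21i) / 5
= -8/5 - (21/5)i


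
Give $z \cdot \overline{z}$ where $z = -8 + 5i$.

z * conjugate(z) = |z|^2 = a^2 + b^2
= (-8)^2 + 5^2 = 89


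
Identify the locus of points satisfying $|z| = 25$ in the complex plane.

|z| = 25 means sqrt(x^2 + y^2) = 25
This is a circle of radius 25 centered at the origin


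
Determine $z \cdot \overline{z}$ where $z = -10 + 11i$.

z * conjugate(z) = |z|^2 = a^2 + b^2
= (-10)^2 + 11^2 = 221


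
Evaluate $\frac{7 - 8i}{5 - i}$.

Multiply numerator and denominator by conjugate (5 + i):
= (7 - 8i)(5 + i) / (5^2 + (-1)^2)
= (43 - 33i) / 26
= 43/26 - (33/26)i


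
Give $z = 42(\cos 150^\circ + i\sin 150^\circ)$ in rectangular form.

a = r cos θ = 42 * -sqrt(3)/2 = -21*sqrt(3)
b = r sin θ = 42 * 1/2 = 21
z = -21*sqrt(3) + 21i


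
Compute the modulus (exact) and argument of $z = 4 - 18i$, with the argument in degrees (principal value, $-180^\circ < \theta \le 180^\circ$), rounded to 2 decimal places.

|z| = sqrt(4^2 + (-18)^2) = sqrt(340)
arg(z) = arctan(b/a) = arctan(-18/4) (quadrant-adjusted) = -77.47°


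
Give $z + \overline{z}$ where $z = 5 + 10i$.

z + conjugate(z) = (a + bi) + (a - bi) = 2a
= 2 * 5 = 10


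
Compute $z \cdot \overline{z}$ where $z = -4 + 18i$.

z * conjugate(z) = |z|^2 = a^2 + b^2
= (-4)^2 + 18^2 = 340


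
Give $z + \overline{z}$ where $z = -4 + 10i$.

z + conjugate(z) = (a + bi) + (a - bi) = 2a
= 2 * (-4) = -8


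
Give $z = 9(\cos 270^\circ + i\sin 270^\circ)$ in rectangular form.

a = r cos θ = 9 * 0 = 0
b = r sin θ = 9 * -1 = -9
z = -9i


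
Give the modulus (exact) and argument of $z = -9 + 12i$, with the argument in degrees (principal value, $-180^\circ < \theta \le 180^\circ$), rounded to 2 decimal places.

|z| = sqrt((-9)^2 + 12^2) = 15
arg(z) = arctan(b/a) = arctan(12/-9) (quadrant-adjusted) = 126.87°


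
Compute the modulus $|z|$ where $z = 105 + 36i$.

|z| = sqrt(a^2 + b^2) = sqrt(105^2 + 36^2) = sqrt(12321) = 111


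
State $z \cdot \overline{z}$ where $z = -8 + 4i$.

z * conjugate(z) = |z|^2 = a^2 + b^2
= (-8)^2 + 4^2 = 80


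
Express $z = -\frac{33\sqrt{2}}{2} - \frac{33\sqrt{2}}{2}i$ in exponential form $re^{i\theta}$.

r = |z| = sqrt((-33*sqrt(2)/2)^2 + (-33*sqrt(2)/2)^2) = sqrt(1089/2 + 1089/2) = sqrt(1089) = 33
θ = arctan(b/a) = arctan(-23.3345/-23.3345) (quadrant-adjusted) = 225° = 5π/4
z = 33e^(i*5π/4)


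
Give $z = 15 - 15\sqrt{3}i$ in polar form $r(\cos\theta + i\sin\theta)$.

r = |z| = sqrt(a^2 + b^2) = sqrt((15)^2 + (-15*sqrt(3))^2) = sqrt(225 + 675) = sqrt(900) = 30
θ = arctan(b/a) = arctan(-25.9808/15) (quadrant-adjusted) = 300°
z = 30(cos 300° + i sin 300°)


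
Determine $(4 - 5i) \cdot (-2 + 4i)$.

(a1*a2 - b1*b2) + (a1*b2 + b1*a2)i
= (-8 - (-20)) + (16 + 10)i
= 12 + 26i


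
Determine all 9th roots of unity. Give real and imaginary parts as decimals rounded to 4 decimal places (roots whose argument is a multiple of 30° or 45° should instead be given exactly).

ω_k = e^(2πik/9) = cos(2πk/9) + i sin(2πk/9) for k = 0, 1, ..., 8
Roots: 1, 0.7660 + 0.6428i, 0.1736 + 0.9848i, -1/2 + (sqrt(3)/2)i, -0.9397 + 0.3420i, -0.9397 - 0.3420i, -1/2 - (sqrt(3)/2)i, 0.1736 - 0.9848i, 0.7660 - 0.6428i


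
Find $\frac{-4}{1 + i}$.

Multiply numerator and denominator by conjugate (1 - i):
= (-4)(1 - i) / (1^2 + 1^2)
= (-4 + 4i) / 2
= -2 + 2i


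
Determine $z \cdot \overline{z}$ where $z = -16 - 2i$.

z * conjugate(z) = |z|^2 = a^2 + b^2
= (-16)^2 + (-2)^2 = 260


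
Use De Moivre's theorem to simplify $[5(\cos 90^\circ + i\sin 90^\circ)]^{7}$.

By De Moivre: z^n = r^n(cos(nθ) + i sin(nθ))
= 5^7(cos(7*90°) + i sin(7*90°))
= 78125(cos 270° + i sin 270°)
= -78125i


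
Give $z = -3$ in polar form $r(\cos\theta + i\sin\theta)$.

r = |z| = sqrt(a^2 + b^2) = sqrt((-3)^2 + (0)^2) = sqrt(9 + 0) = sqrt(9) = 3
b = 0 and a < 0, so z lies on the negative real axis: θ = 180°
z = 3(cos 180° + i sin 180°)


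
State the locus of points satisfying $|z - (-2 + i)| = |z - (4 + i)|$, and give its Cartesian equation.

|z - z1| = |z - z2| means z is equidistant from z1 and z2,
i.e. the perpendicular bisector of the segment from (-2, 1) to (4, 1) (midpoint (1, 1)).
With z = x + yi, square both sides:
(x - (-2))^2 + (y - 1)^2 = (x - 4)^2 + (y - 1)^2
The x^2 and y^2 terms cancel: 12x + 0y = 17 - 5 = 12
Simplify: x = 1
Locus: Perpendicular bisector of the segment from (-2, 1) to (4, 1): the line x = 1


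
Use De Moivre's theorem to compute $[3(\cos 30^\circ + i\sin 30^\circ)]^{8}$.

By De Moivre: z^n = r^n(cos(nθ) + i sin(nθ))
= 3^8(cos(8*30°) + i sin(8*30°))
= 6561(cos 240° + i sin 240°)
= -6561/2 - (6561*sqrt(3)/2)i


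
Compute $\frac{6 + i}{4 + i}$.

Multiply numerator and denominator by conjugate (4 - i):
= (6 + i)(4 - i) / (4^2 + 1^2)
= (25 - 2i) / 17
= 25/17 - (2/17)i


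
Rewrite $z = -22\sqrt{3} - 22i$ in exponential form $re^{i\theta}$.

r = |z| = sqrt((-22*sqrt(3))^2 + (-22)^2) = sqrt(1452 + 484) = sqrt(1936) = 44
θ = arctan(b/a) = arctan(-22/-38.1051) (quadrant-adjusted) = -150° = -5π/6
z = 44e^(-i*5π/6)


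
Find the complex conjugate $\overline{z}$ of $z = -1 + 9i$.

If z = a + bi, then conjugate(z) = a - bi
conjugate(-1 + 9i) = -1 - 9i


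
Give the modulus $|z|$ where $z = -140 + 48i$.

|z| = sqrt(a^2 + b^2) = sqrt((-140)^2 + 48^2) = sqrt(21904) = 148


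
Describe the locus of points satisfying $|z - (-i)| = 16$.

|z - z0| = r describes a circle centered at z0 with radius r
Here z0 = -i and r = 16
Locus: Circle centered at (0, -1) with radius 16


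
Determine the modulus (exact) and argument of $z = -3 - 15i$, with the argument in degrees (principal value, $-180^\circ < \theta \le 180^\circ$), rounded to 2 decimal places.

|z| = sqrt((-3)^2 + (-15)^2) = sqrt(234)
arg(z) = arctan(b/a) = arctan(-15/-3) (quadrant-adjusted) = -101.31°


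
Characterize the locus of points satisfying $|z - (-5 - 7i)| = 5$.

|z - z0| = r describes a circle centered at z0 with radius r
Here z0 = -5 - 7i and r = 5
Locus: Circle centered at (-5, -7) with radius 5


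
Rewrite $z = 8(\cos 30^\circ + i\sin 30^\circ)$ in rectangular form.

a = r cos θ = 8 * sqrt(3)/2 = 4*sqrt(3)
b = r sin θ = 8 * 1/2 = 4
z = 4*sqrt(3) + 4i


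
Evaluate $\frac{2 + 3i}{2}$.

Divisor is real, so divide each part by 2:
= 1 + (3/2)i


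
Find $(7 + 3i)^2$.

(a + bi)^2 = a^2 - b^2 + 2abi
= 7^2 - 3^2 + 2*7*3i
= 40 + 42i


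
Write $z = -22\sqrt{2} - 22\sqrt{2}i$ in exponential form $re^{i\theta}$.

r = |z| = sqrt((-22*sqrt(2))^2 + (-22*sqrt(2))^2) = sqrt(968 + 968) = sqrt(1936) = 44
θ = arctan(b/a) = arctan(-31.1127/-31.1127) (quadrant-adjusted) = 225° = 5π/4
z = 44e^(i*5π/4)


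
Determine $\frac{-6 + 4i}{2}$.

Divisor is real, so divide each part by 2:
= -3 + 2i


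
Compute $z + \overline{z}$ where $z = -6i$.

z + conjugate(z) = (a + bi) + (a - bi) = 2a
= 2 * 0 = 0


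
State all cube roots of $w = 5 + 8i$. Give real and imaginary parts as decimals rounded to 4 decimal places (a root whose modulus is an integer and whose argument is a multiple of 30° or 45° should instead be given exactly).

|w| = sqrt(89) ≈ 9.433981, arg(w) ≈ 57.994617°
Root modulus = sqrt(89)^(1/3) ≈ 2.112994
Root arguments: θ_k = (arg(w) + 360°k)/3 for k = 0, 1, ..., 2
Compute each root as (root modulus)(cos θ_k + i sin θ_k) using full-precision intermediates, then round to 4 decimal places.
Roots: 1.9939 + 0.6995i, -1.6027 + 1.3770i, -0.3912 - 2.0765i


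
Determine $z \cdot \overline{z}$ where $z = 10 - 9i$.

z * conjugate(z) = |z|^2 = a^2 + b^2
= 10^2 + (-9)^2 = 181


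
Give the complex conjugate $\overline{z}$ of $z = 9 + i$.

If z = a + bi, then conjugate(z) = a - bi
conjugate(9 + i) = 9 - i


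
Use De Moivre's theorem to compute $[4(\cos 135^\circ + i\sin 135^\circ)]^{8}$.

By De Moivre: z^n = r^n(cos(nθ) + i sin(nθ))
= 4^8(cos(8*135°) + i sin(8*135°))
= 65536(cos 0° + i sin 0°)
= 65536


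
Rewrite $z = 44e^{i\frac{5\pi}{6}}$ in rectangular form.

a = r cos θ = 44 * -sqrt(3)/2 = -22*sqrt(3)
b = r sin θ = 44 * 1/2 = 22
z = -22*sqrt(3) + 22i


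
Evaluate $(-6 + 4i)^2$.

(a + bi)^2 = a^2 - b^2 + 2abi
= (-6)^2 - 4^2 + 2*(-6)*4i
= 20 - 48i


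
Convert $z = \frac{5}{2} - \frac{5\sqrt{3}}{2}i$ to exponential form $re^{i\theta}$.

r = |z| = sqrt((5/2)^2 + (-5*sqrt(3)/2)^2) = sqrt(25/4 + 75/4) = sqrt(25) = 5
θ = arctan(b/a) = arctan(-4.3301/2.5) (quadrant-adjusted) = -60° = -π/3
z = 5e^(-i*π/3)


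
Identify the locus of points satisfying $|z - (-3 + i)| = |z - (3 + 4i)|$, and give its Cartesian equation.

|z - z1| = |z - z2| means z is equidistant from z1 and z2,
i.e. the perpendicular bisector of the segment from (-3, 1) to (3, 4) (midpoint (0, 5/2)).
With z = x + yi, square both sides:
(x - (-3))^2 + (y - 1)^2 = (x - 3)^2 + (y - 4)^2
The x^2 and y^2 terms cancel: 12x + 6y = 25 - 10 = 15
Simplify: 4x + 2y = 5
Locus: Perpendicular bisector of the segment from (-3, 1) to (3, 4): the line 4x + 2y = 5


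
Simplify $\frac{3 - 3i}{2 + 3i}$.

Multiply numerator and denominator by conjugate (2 - 3i):
= (3 - 3i)(2 - 3i) / (2^2 + 3^2)
= (-3 - 15i) / 13
= -3/13 - (15/13)i


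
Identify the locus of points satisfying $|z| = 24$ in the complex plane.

|z| = 24 means sqrt(x^2 + y^2) = 24
This is a circle of radius 24 centered at the origin


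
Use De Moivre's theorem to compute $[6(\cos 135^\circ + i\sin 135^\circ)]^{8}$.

By De Moivre: z^n = r^n(cos(nθ) + i sin(nθ))
= 6^8(cos(8*135°) + i sin(8*135°))
= 1679616(cos 0° + i sin 0°)
= 1679616


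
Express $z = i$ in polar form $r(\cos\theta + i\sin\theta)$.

r = |z| = sqrt(a^2 + b^2) = sqrt((0)^2 + (1)^2) = sqrt(0 + 1) = sqrt(1) = 1
a = 0 and b > 0, so z lies on the positive imaginary axis: θ = 90°
z = 1(cos 90° + i sin 90°)


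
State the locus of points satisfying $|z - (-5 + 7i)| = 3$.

|z - z0| = r describes a circle centered at z0 with radius r
Here z0 = -5 + 7i and r = 3
Locus: Circle centered at (-5, 7) with radius 3


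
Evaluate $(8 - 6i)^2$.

(a + bi)^2 = a^2 - b^2 + 2abi
= 8^2 - (-6)^2 + 2*8*(-6)i
= 28 - 96i


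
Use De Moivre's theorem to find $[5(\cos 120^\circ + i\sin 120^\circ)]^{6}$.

By De Moivre: z^n = r^n(cos(nθ) + i sin(nθ))
= 5^6(cos(6*120°) + i sin(6*120°))
= 15625(cos 0° + i sin 0°)
= 15625


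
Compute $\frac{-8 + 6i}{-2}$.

Divisor is real, so divide each part by -2:
= 4 - 3i


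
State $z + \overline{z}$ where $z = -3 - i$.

z + conjugate(z) = (a + bi) + (a - bi) = 2a
= 2 * (-3) = -6


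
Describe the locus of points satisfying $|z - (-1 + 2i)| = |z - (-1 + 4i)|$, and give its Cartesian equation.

|z - z1| = |z - z2| means z is equidistant from z1 and z2,
i.e. the perpendicular bisector of the segment from (-1, 2) to (-1, 4) (midpoint (-1, 3)).
With z = x + yi, square both sides:
(x - (-1))^2 + (y - 2)^2 = (x - (-1))^2 + (y - 4)^2
The x^2 and y^2 terms cancel: 0x + 4y = 17 - 5 = 12
Simplify: y = 3
Locus: Perpendicular bisector of the segment from (-1, 2) to (-1, 4): the line y = 3


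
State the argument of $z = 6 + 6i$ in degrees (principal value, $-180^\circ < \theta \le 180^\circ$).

θ = arctan(b/a) = arctan(6/6) (quadrant-adjusted) = 45°


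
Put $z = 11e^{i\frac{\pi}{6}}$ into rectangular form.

a = r cos θ = 11 * sqrt(3)/2 = 11*sqrt(3)/2
b = r sin θ = 11 * 1/2 = 11/2
z = 11*sqrt(3)/2 + (11/2)i


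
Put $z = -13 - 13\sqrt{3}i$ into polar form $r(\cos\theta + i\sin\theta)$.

r = |z| = sqrt(a^2 + b^2) = sqrt((-13)^2 + (-13*sqrt(3))^2) = sqrt(169 + 507) = sqrt(676) = 26
θ = arctan(b/a) = arctan(-22.5167/-13) (quadrant-adjusted) = 240°
z = 26(cos 240° + i sin 240°)


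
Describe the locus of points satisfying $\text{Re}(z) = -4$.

Re(z) = x where z = x + yi; the equation x = -4 is satisfied by all points with that x-coordinate
Locus: Vertical line x = -4


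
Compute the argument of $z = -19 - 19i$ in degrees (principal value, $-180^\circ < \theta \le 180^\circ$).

θ = arctan(b/a) = arctan(-19/-19) (quadrant-adjusted) = -135°


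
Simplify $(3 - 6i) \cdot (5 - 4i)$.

(a1*a2 - b1*b2) + (a1*b2 + b1*a2)i
= (15 - 24) + (-12 + (-30))i
= -9 - 42i


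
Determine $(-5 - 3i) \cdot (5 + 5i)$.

(a1*a2 - b1*b2) + (a1*b2 + b1*a2)i
= (-25 - (-15)) + (-25 + (-15))i
= -10 - 40i


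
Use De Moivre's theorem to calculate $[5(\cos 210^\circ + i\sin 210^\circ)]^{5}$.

By De Moivre: z^n = r^n(cos(nθ) + i sin(nθ))
= 5^5(cos(5*210°) + i sin(5*210°))
= 3125(cos 330° + i sin 330°)
= 3125*sqrt(3)/2 - (3125/2)i


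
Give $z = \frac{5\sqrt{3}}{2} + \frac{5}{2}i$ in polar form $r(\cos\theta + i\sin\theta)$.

r = |z| = sqrt(a^2 + b^2) = sqrt((5*sqrt(3)/2)^2 + (5/2)^2) = sqrt(75/4 + 25/4) = sqrt(25) = 5
θ = arctan(b/a) = arctan(2.5/4.3301) (quadrant-adjusted) = 30°
z = 5(cos 30° + i sin 30°)


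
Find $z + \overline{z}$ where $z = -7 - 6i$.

z + conjugate(z) = (a + bi) + (a - bi) = 2a
= 2 * (-7) = -14


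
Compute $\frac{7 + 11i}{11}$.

Divisor is real, so divide each part by 11:
= 7/11 + i


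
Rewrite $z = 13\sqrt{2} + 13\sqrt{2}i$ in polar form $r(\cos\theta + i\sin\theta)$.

r = |z| = sqrt(a^2 + b^2) = sqrt((13*sqrt(2))^2 + (13*sqrt(2))^2) = sqrt(338 + 338) = sqrt(676) = 26
θ = arctan(b/a) = arctan(18.3848/18.3848) (quadrant-adjusted) = 45°
z = 26(cos 45° + i sin 45°)


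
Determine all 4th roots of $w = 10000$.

|w| = 10000, arg(w) = 0°
Root modulus = 10000^(1/4) = 10
Root arguments: θ_k = (0° + 360°k)/4 for k = 0, 1, ..., 3
Roots: 10, 10i, -10, -10i


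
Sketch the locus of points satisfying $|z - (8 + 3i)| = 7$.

|z - z0| = r describes a circle centered at z0 with radius r
Here z0 = 8 + 3i and r = 7
Locus: Circle centered at (8, 3) with radius 7


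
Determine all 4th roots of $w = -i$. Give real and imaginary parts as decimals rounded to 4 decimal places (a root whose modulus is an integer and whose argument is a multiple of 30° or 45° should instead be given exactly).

|w| = 1, arg(w) = 270°
Root modulus = 1^(1/4) = 1
Root arguments: θ_k = (270° + 360°k)/4 for k = 0, 1, ..., 3
Compute each root as (root modulus)(cos θ_k + i sin θ_k) using full-precision intermediates, then round to 4 decimal places.
Roots: 0.3827 + 0.9239i, -0.9239 + 0.3827i, -0.3827 - 0.9239i, 0.9239 - 0.3827i


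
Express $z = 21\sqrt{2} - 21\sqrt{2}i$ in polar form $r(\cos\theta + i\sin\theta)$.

r = |z| = sqrt(a^2 + b^2) = sqrt((21*sqrt(2))^2 + (-21*sqrt(2))^2) = sqrt(882 + 882) = sqrt(1764) = 42
θ = arctan(b/a) = arctan(-29.6985/29.6985) (quadrant-adjusted) = 315°
z = 42(cos 315° + i sin 315°)


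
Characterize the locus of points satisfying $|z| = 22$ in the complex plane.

|z| = 22 means sqrt(x^2 + y^2) = 22
This is a circle of radius 22 centered at the origin


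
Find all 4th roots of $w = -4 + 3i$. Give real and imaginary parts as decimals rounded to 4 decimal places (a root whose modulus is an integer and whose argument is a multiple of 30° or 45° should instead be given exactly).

|w| = 5, arg(w) ≈ 143.130102°
Root modulus = 5^(1/4) ≈ 1.495349
Root arguments: θ_k = (arg(w) + 360°k)/4 for k = 0, 1, ..., 3
Compute each root as (root modulus)(cos θ_k + i sin θ_k) using full-precision intermediates, then round to 4 decimal places.
Roots: 1.2131 + 0.8743i, -0.8743 + 1.2131i, -1.2131 - 0.8743i, 0.8743 - 1.2131i


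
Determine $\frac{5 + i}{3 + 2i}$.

Multiply numerator and denominator by conjugate (3 - 2i):
= (5 + i)(3 - 2i) / (3^2 + 2^2)
= (17 - 7i) / 13
= 17/13 - (7/13)i


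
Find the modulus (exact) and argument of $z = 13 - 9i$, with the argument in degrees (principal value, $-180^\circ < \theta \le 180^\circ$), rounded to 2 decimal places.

|z| = sqrt(13^2 + (-9)^2) = sqrt(250)
arg(z) = arctan(b/a) = arctan(-9/13) (quadrant-adjusted) = -34.70°


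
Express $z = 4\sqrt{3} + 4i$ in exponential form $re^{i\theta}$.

r = |z| = sqrt((4*sqrt(3))^2 + (4)^2) = sqrt(48 + 16) = sqrt(64) = 8
θ = arctan(b/a) = arctan(4/6.9282) (quadrant-adjusted) = 30° = π/6
z = 8e^(i*π/6)


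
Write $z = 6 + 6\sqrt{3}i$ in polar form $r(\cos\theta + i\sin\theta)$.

r = |z| = sqrt(a^2 + b^2) = sqrt((6)^2 + (6*sqrt(3))^2) = sqrt(36 + 108) = sqrt(144) = 12
θ = arctan(b/a) = arctan(10.3923/6) (quadrant-adjusted) = 60°
z = 12(cos 60° + i sin 60°)


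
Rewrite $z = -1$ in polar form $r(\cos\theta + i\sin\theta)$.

r = |z| = sqrt(a^2 + b^2) = sqrt((-1)^2 + (0)^2) = sqrt(1 + 0) = sqrt(1) = 1
b = 0 and a < 0, so z lies on the negative real axis: θ = 180°
z = 1(cos 180° + i sin 180°)


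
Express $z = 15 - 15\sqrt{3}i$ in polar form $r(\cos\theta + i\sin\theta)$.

r = |z| = sqrt(a^2 + b^2) = sqrt((15)^2 + (-15*sqrt(3))^2) = sqrt(225 + 675) = sqrt(900) = 30
θ = arctan(b/a) = arctan(-25.9808/15) (quadrant-adjusted) = 300°
z = 30(cos 300° + i sin 300°)


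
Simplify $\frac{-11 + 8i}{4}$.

Divisor is real, so divide each part by 4:
= -11/4 + 2i


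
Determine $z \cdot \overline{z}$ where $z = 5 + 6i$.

z * conjugate(z) = |z|^2 = a^2 + b^2
= 5^2 + 6^2 = 61


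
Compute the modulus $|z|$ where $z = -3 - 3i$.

|z| = sqrt(a^2 + b^2) = sqrt((-3)^2 + (-3)^2) = sqrt(18) = sqrt(18)


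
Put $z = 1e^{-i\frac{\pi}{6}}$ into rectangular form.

a = r cos θ = 1 * sqrt(3)/2 = sqrt(3)/2
b = r sin θ = 1 * -1/2 = -1/2
z = sqrt(3)/2 - (1/2)i


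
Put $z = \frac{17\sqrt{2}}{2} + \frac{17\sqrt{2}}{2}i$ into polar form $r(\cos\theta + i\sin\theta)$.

r = |z| = sqrt(a^2 + b^2) = sqrt((17*sqrt(2)/2)^2 + (17*sqrt(2)/2)^2) = sqrt(289/2 + 289/2) = sqrt(289) = 17
θ = arctan(b/a) = arctan(12.0208/12.0208) (quadrant-adjusted) = 45°
z = 17(cos 45° + i sin 45°)


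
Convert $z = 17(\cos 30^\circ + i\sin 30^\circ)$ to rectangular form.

a = r cos θ = 17 * sqrt(3)/2 = 17*sqrt(3)/2
b = r sin θ = 17 * 1/2 = 17/2
z = 17*sqrt(3)/2 + (17/2)i


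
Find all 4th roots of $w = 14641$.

|w| = 14641, arg(w) = 0°
Root modulus = 14641^(1/4) = 11
Root arguments: θ_k = (0° + 360°k)/4 for k = 0, 1, ..., 3
Roots: 11, 11i, -11, -11i


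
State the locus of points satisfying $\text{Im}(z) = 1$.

Im(z) = y where z = x + yi; the equation y = 1 is satisfied by all points with that y-coordinate
Locus: Horizontal line y = 1


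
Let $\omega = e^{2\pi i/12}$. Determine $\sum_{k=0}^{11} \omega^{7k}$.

Let ζ = ω^7 = e^(2πi·7/12). Since 12 ∤ 7, ζ ≠ 1.
Sum = Σ_{k=0}^{11} ζ^k = (ζ^12 - 1)/(ζ - 1) = (ω^{7·12} - 1)/(ζ - 1) = (1 - 1)/(ζ - 1) = 0


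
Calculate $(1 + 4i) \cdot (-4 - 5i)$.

(a1*a2 - b1*b2) + (a1*b2 + b1*a2)i
= (-4 - (-20)) + (-5 + (-16))i
= 16 - 21i


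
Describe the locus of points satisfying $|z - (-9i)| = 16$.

|z - z0| = r describes a circle centered at z0 with radius r
Here z0 = -9i and r = 16
Locus: Circle centered at (0, -9) with radius 16


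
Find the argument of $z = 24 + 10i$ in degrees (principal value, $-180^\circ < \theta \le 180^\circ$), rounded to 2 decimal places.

θ = arctan(b/a) = arctan(10/24) (quadrant-adjusted) = 22.62°


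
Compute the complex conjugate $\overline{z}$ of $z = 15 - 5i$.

If z = a + bi, then conjugate(z) = a - bi
conjugate(15 - 5i) = 15 + 5i


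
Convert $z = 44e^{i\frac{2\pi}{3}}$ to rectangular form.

a = r cos θ = 44 * -1/2 = -22
b = r sin θ = 44 * sqrt(3)/2 = 22*sqrt(3)
z = -22 + 22*sqrt(3)i


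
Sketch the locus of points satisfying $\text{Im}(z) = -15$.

Im(z) = y where z = x + yi; the equation y = -15 is satisfied by all points with that y-coordinate
Locus: Horizontal line y = -15


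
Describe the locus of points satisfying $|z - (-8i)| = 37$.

|z - z0| = r describes a circle centered at z0 with radius r
Here z0 = -8i and r = 37
Locus: Circle centered at (0, -8) with radius 37


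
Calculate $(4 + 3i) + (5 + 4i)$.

(4 + 5) + (3 + 4)i = 9 + 7i


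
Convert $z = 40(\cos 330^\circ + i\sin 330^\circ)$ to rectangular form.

a = r cos θ = 40 * sqrt(3)/2 = 20*sqrt(3)
b = r sin θ = 40 * -1/2 = -20
z = 20*sqrt(3) - 20i


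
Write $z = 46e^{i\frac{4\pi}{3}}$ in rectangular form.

a = r cos θ = 46 * -1/2 = -23
b = r sin θ = 46 * -sqrt(3)/2 = -23*sqrt(3)
z = -23 - 23*sqrt(3)i


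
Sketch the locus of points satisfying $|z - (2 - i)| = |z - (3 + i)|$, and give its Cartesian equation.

|z - z1| = |z - z2| means z is equidistant from z1 and z2,
i.e. the perpendicular bisector of the segment from (2, -1) to (3, 1) (midpoint (5/2, 0)).
With z = x + yi, square both sides:
(x - 2)^2 + (y - (-1))^2 = (x - 3)^2 + (y - 1)^2
The x^2 and y^2 terms cancel: 2x + 4y = 10 - 5 = 5
Simplify: 2x + 4y = 5
Locus: Perpendicular bisector of the segment from (2, -1) to (3, 1): the line 2x + 4y = 5


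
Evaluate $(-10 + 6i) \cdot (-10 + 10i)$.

(a1*a2 - b1*b2) + (a1*b2 + b1*a2)i
= (100 - 60) + (-100 + (-60))i
= 40 - 160i


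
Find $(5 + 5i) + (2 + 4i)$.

(5 + 2) + (5 + 4)i = 7 + 9i


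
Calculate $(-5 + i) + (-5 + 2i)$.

(-5 + (-5)) + (1 + 2)i = -10 + 3i


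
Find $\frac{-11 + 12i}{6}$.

Divisor is real, so divide each part by 6:
= -11/6 + 2i


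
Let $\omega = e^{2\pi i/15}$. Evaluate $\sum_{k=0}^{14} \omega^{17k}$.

Let ζ = ω^17 = e^(2πi·17/15). Since 15 ∤ 17, ζ ≠ 1.
Sum = Σ_{k=0}^{14} ζ^k = (ζ^15 - 1)/(ζ - 1) = (ω^{17·15} - 1)/(ζ - 1) = (1 - 1)/(ζ - 1) = 0


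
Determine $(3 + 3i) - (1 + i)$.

(3 - 1) + (3 - 1)i = 2 + 2i


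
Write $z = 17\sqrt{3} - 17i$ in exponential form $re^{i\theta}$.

r = |z| = sqrt((17*sqrt(3))^2 + (-17)^2) = sqrt(867 + 289) = sqrt(1156) = 34
θ = arctan(b/a) = arctan(-17/29.4449) (quadrant-adjusted) = -30° = -π/6
z = 34e^(-i*π/6)


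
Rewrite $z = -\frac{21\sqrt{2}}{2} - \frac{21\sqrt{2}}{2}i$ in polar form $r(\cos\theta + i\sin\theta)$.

r = |z| = sqrt(a^2 + b^2) = sqrt((-21*sqrt(2)/2)^2 + (-21*sqrt(2)/2)^2) = sqrt(441/2 + 441/2) = sqrt(441) = 21
θ = arctan(b/a) = arctan(-14.8492/-14.8492) (quadrant-adjusted) = 225°
z = 21(cos 225° + i sin 225°)


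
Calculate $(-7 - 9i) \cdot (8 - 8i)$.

(a1*a2 - b1*b2) + (a1*b2 + b1*a2)i
= (-56 - 72) + (56 + (-72))i
= -128 - 16i


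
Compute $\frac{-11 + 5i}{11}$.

Divisor is real, so divide each part by 11:
= -1 + (5/11)i


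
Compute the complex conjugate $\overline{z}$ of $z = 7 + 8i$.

If z = a + bi, then conjugate(z) = a - bi
conjugate(7 + 8i) = 7 - 8i


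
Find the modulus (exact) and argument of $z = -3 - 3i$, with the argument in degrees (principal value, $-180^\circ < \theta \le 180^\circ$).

|z| = sqrt((-3)^2 + (-3)^2) = sqrt(18)
arg(z) = arctan(b/a) = arctan(-3/-3) (quadrant-adjusted) = -135°


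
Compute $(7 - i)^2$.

(a + bi)^2 = a^2 - b^2 + 2abi
= 7^2 - (-1)^2 + 2*7*(-1)i
= 48 - 14i


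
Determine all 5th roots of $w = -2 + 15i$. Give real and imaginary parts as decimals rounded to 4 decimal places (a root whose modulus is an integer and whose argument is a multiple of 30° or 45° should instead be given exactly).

|w| = sqrt(229) ≈ 15.132746, arg(w) ≈ 97.594643°
Root modulus = sqrt(229)^(1/5) ≈ 1.721803
Root arguments: θ_k = (arg(w) + 360°k)/5 for k = 0, 1, ..., 4
Compute each root as (root modulus)(cos θ_k + i sin θ_k) using full-precision intermediates, then round to 4 decimal places.
Roots: 1.6229 + 0.5753i, -0.0456 + 1.7212i, -1.6511 + 0.4885i, -0.9748 - 1.4193i, 1.0486 - 1.3657i


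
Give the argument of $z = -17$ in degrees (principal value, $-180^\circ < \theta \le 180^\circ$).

b = 0 and a < 0, so z lies on the negative real axis: θ = 180°


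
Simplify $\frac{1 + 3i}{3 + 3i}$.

Multiply numerator and denominator by conjugate (3 - 3i):
= (1 + 3i)(3 - 3i) / (3^2 + 3^2)
= (12 + 6i) / 18
Divide through by 6: (2 + i) / 3
= 2/3 + (1/3)i
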